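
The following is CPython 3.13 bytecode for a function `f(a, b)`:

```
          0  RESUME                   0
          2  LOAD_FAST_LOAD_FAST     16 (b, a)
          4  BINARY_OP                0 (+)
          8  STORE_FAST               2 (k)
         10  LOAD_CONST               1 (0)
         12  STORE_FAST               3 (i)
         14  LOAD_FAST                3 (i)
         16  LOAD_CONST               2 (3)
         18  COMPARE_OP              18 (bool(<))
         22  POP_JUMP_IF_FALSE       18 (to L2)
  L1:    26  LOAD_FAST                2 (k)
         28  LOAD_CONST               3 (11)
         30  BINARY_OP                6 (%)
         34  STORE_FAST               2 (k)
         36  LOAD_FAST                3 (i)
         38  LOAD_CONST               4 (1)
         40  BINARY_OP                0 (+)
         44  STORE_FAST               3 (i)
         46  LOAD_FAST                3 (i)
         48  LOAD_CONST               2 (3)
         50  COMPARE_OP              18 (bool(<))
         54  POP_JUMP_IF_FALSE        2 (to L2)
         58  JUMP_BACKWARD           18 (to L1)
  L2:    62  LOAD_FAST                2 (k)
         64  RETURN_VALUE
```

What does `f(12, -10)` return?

2

LOAD_FAST_LOAD_FAST b,a → push -10,12. Stack: [-10, 12]
BINARY_OP + → -10 + 12 = 2. Stack: [2]
STORE_FAST k → k=2. Stack: []
LOAD_CONST → push 0. Stack: [0]
STORE_FAST i → i=0. Stack: []
LOAD_FAST i → push 0. Stack: [0]
LOAD_CONST → push 3. Stack: [0, 3]
COMPARE_OP bool(<) → 0 vs 3 = True. Stack: [True]
POP_JUMP_IF_FALSE → pop True; no jump. Stack: []
LOAD_FAST k → push 2. Stack: [2]
LOAD_CONST → push 11. Stack: [2, 11]
BINARY_OP % → 2 % 11 = 2. Stack: [2]
STORE_FAST k → k=2. Stack: []
LOAD_FAST i → push 0. Stack: [0]
LOAD_CONST → push 1. Stack: [0, 1]
BINARY_OP + → 0 + 1 = 1. Stack: [1]
STORE_FAST i → i=1. Stack: []
LOAD_FAST i → push 1. Stack: [1]
LOAD_CONST → push 3. Stack: [1, 3]
COMPARE_OP bool(<) → 1 vs 3 = True. Stack: [True]
POP_JUMP_IF_FALSE → pop True; no jump. Stack: []
LOAD_FAST k → push 2. Stack: [2]
LOAD_CONST → push 11. Stack: [2, 11]
BINARY_OP % → 2 % 11 = 2. Stack: [2]
STORE_FAST k → k=2. Stack: []
LOAD_FAST i → push 1. Stack: [1]
LOAD_CONST → push 1. Stack: [1, 1]
BINARY_OP + → 1 + 1 = 2. Stack: [2]
STORE_FAST i → i=2. Stack: []
LOAD_FAST i → push 2. Stack: [2]
LOAD_CONST → push 3. Stack: [2, 3]
COMPARE_OP bool(<) → 2 vs 3 = True. Stack: [True]
POP_JUMP_IF_FALSE → pop True; no jump. Stack: []
LOAD_FAST k → push 2. Stack: [2]
LOAD_CONST → push 11. Stack: [2, 11]
BINARY_OP % → 2 % 11 = 2. Stack: [2]
STORE_FAST k → k=2. Stack: []
LOAD_FAST i → push 2. Stack: [2]
LOAD_CONST → push 1. Stack: [2, 1]
BINARY_OP + → 2 + 1 = 3. Stack: [3]
STORE_FAST i → i=3. Stack: []
LOAD_FAST i → push 3. Stack: [3]
LOAD_CONST → push 3. Stack: [3, 3]
COMPARE_OP bool(<) → 3 vs 3 = False. Stack: [False]
POP_JUMP_IF_FALSE → pop False; jump. Stack: []
LOAD_FAST k → push 2. Stack: [2]
RETURN_VALUE → return 2.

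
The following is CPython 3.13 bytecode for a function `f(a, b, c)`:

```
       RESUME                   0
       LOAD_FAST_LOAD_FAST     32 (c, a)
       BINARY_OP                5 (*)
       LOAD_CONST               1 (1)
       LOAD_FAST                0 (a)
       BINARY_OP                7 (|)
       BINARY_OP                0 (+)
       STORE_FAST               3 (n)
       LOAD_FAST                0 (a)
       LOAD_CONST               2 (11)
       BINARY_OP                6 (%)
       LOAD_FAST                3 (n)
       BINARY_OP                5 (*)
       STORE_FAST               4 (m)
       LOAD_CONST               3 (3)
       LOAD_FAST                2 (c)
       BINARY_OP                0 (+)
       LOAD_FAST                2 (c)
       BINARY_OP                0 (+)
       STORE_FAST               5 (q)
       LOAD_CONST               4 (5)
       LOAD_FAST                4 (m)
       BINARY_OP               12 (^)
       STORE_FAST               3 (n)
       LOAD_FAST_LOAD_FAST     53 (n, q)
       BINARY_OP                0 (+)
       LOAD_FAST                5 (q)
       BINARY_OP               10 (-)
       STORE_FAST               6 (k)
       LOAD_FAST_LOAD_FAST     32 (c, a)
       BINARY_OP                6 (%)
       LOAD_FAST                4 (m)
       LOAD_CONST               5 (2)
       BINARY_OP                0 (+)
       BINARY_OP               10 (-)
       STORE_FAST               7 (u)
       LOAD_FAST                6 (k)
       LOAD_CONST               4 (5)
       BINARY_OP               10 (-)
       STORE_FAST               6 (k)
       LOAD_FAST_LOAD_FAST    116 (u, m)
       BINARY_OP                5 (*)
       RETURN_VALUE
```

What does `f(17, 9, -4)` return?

-97002

LOAD_FAST_LOAD_FAST c,a → push -4,17. Stack: [-4, 17]
BINARY_OP * → -4 * 17 = -68. Stack: [-68]
LOAD_CONST → push 1. Stack: [-68, 1]
LOAD_FAST a → push 17. Stack: [-68, 1, 17]
BINARY_OP | → 1 | 17 = 17. Stack: [-68, 17]
BINARY_OP + → -68 + 17 = -51. Stack: [-51]
STORE_FAST n → n=-51. Stack: []
LOAD_FAST a → push 17. Stack: [17]
LOAD_CONST → push 11. Stack: [17, 11]
BINARY_OP % → 17 % 11 = 6. Stack: [6]
LOAD_FAST n → push -51. Stack: [6, -51]
BINARY_OP * → 6 * -51 = -306. Stack: [-306]
STORE_FAST m → m=-306. Stack: []
LOAD_CONST → push 3. Stack: [3]
LOAD_FAST c → push -4. Stack: [3, -4]
BINARY_OP + → 3 + -4 = -1. Stack: [-1]
LOAD_FAST c → push -4. Stack: [-1, -4]
BINARY_OP + → -1 + -4 = -5. Stack: [-5]
STORE_FAST q → q=-5. Stack: []
LOAD_CONST → push 5. Stack: [5]
LOAD_FAST m → push -306. Stack: [5, -306]
BINARY_OP ^ → 5 ^ -306 = -309. Stack: [-309]
STORE_FAST n → n=-309. Stack: []
LOAD_FAST_LOAD_FAST n,q → push -309,-5. Stack: [-309, -5]
BINARY_OP + → -309 + -5 = -314. Stack: [-314]
LOAD_FAST q → push -5. Stack: [-314, -5]
BINARY_OP - → -314 - -5 = -309. Stack: [-309]
STORE_FAST k → k=-309. Stack: []
LOAD_FAST_LOAD_FAST c,a → push -4,17. Stack: [-4, 17]
BINARY_OP % → -4 % 17 = 13. Stack: [13]
LOAD_FAST m → push -306. Stack: [13, -306]
LOAD_CONST → push 2. Stack: [13, -306, 2]
BINARY_OP + → -306 + 2 = -304. Stack: [13, -304]
BINARY_OP - → 13 - -304 = 317. Stack: [317]
STORE_FAST u → u=317. Stack: []
LOAD_FAST k → push -309. Stack: [-309]
LOAD_CONST → push 5. Stack: [-309, 5]
BINARY_OP - → -309 - 5 = -314. Stack: [-314]
STORE_FAST k → k=-314. Stack: []
LOAD_FAST_LOAD_FAST u,m → push 317,-306. Stack: [317, -306]
BINARY_OP * → 317 * -306 = -97002. Stack: [-97002]
RETURN_VALUE → return -97002.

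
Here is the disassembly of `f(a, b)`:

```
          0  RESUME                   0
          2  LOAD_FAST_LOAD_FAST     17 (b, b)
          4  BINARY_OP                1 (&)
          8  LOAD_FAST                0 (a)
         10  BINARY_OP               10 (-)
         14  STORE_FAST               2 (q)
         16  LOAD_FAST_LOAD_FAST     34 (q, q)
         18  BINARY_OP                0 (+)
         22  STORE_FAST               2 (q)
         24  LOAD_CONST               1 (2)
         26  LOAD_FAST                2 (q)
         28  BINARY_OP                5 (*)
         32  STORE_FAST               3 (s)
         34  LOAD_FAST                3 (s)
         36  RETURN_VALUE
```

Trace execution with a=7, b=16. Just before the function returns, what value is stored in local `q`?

18

LOAD_FAST_LOAD_FAST b,b → push 16,16. Stack: [16, 16]
BINARY_OP & → 16 & 16 = 16. Stack: [16]
LOAD_FAST a → push 7. Stack: [16, 7]
BINARY_OP - → 16 - 7 = 9. Stack: [9]
STORE_FAST q → q=9. Stack: []
LOAD_FAST_LOAD_FAST q,q → push 9,9. Stack: [9, 9]
BINARY_OP + → 9 + 9 = 18. Stack: [18]
STORE_FAST q → q=18. Stack: []
LOAD_CONST → push 2. Stack: [2]
LOAD_FAST q → push 18. Stack: [2, 18]
BINARY_OP * → 2 * 18 = 36. Stack: [36]
STORE_FAST s → s=36. Stack: []
LOAD_FAST s → push 36. Stack: [36]
RETURN_VALUE → return 36.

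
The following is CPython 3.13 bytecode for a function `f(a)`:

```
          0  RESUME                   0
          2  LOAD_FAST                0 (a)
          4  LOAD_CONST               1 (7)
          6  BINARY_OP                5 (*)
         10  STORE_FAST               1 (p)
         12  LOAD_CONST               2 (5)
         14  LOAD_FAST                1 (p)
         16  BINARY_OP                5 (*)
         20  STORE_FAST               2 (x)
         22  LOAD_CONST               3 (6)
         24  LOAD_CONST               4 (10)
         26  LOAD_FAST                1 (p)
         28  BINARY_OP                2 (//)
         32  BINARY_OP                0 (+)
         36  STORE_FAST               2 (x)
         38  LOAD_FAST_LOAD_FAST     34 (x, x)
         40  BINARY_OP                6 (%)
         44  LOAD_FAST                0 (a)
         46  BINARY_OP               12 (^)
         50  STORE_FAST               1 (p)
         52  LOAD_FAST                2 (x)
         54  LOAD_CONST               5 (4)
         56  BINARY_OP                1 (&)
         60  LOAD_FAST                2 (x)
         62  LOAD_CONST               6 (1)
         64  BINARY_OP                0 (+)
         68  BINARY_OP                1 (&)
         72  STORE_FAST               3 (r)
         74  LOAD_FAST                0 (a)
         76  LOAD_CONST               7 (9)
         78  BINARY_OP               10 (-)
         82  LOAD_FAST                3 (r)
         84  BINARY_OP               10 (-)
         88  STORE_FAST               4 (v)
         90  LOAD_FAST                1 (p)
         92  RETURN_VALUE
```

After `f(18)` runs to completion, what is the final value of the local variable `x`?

6

LOAD_FAST a → push 18. Stack: [18]
LOAD_CONST → push 7. Stack: [18, 7]
BINARY_OP * → 18 * 7 = 126. Stack: [126]
STORE_FAST p → p=126. Stack: []
LOAD_CONST → push 5. Stack: [5]
LOAD_FAST p → push 126. Stack: [5, 126]
BINARY_OP * → 5 * 126 = 630. Stack: [630]
STORE_FAST x → x=630. Stack: []
LOAD_CONST → push 6. Stack: [6]
LOAD_CONST → push 10. Stack: [6, 10]
LOAD_FAST p → push 126. Stack: [6, 10, 126]
BINARY_OP // → 10 // 126 = 0. Stack: [6, 0]
BINARY_OP + → 6 + 0 = 6. Stack: [6]
STORE_FAST x → x=6. Stack: []
LOAD_FAST_LOAD_FAST x,x → push 6,6. Stack: [6, 6]
BINARY_OP % → 6 % 6 = 0. Stack: [0]
LOAD_FAST a → push 18. Stack: [0, 18]
BINARY_OP ^ → 0 ^ 18 = 18. Stack: [18]
STORE_FAST p → p=18. Stack: []
LOAD_FAST x → push 6. Stack: [6]
LOAD_CONST → push 4. Stack: [6, 4]
BINARY_OP & → 6 & 4 = 4. Stack: [4]
LOAD_FAST x → push 6. Stack: [4, 6]
LOAD_CONST → push 1. Stack: [4, 6, 1]
BINARY_OP + → 6 + 1 = 7. Stack: [4, 7]
BINARY_OP & → 4 & 7 = 4. Stack: [4]
STORE_FAST r → r=4. Stack: []
LOAD_FAST a → push 18. Stack: [18]
LOAD_CONST → push 9. Stack: [18, 9]
BINARY_OP - → 18 - 9 = 9. Stack: [9]
LOAD_FAST r → push 4. Stack: [9, 4]
BINARY_OP - → 9 - 4 = 5. Stack: [5]
STORE_FAST v → v=5. Stack: []
LOAD_FAST p → push 18. Stack: [18]
RETURN_VALUE → return 18.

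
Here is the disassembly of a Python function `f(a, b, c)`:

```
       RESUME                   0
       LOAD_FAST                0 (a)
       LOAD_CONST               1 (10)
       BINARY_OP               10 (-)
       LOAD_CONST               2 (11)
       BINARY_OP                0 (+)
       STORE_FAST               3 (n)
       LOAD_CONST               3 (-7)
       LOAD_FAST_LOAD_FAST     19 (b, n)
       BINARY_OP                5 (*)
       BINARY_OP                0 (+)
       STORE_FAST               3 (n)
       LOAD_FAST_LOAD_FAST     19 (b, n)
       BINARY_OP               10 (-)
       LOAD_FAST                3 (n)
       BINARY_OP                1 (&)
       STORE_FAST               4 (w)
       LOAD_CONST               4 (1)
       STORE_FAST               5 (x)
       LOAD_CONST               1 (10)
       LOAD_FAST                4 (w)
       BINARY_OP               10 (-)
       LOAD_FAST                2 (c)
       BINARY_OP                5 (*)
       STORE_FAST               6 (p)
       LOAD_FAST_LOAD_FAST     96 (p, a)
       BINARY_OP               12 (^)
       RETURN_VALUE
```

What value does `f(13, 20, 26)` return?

-6425

LOAD_FAST a → push 13. Stack: [13]
LOAD_CONST → push 10. Stack: [13, 10]
BINARY_OP - → 13 - 10 = 3. Stack: [3]
LOAD_CONST → push 11. Stack: [3, 11]
BINARY_OP + → 3 + 11 = 14. Stack: [14]
STORE_FAST n → n=14. Stack: []
LOAD_CONST → push -7. Stack: [-7]
LOAD_FAST_LOAD_FAST b,n → push 20,14. Stack: [-7, 20, 14]
BINARY_OP * → 20 * 14 = 280. Stack: [-7, 280]
BINARY_OP + → -7 + 280 = 273. Stack: [273]
STORE_FAST n → n=273. Stack: []
LOAD_FAST_LOAD_FAST b,n → push 20,273. Stack: [20, 273]
BINARY_OP - → 20 - 273 = -253. Stack: [-253]
LOAD_FAST n → push 273. Stack: [-253, 273]
BINARY_OP & → -253 & 273 = 257. Stack: [257]
STORE_FAST w → w=257. Stack: []
LOAD_CONST → push 1. Stack: [1]
STORE_FAST x → x=1. Stack: []
LOAD_CONST → push 10. Stack: [10]
LOAD_FAST w → push 257. Stack: [10, 257]
BINARY_OP - → 10 - 257 = -247. Stack: [-247]
LOAD_FAST c → push 26. Stack: [-247, 26]
BINARY_OP * → -247 * 26 = -6422. Stack: [-6422]
STORE_FAST p → p=-6422. Stack: []
LOAD_FAST_LOAD_FAST p,a → push -6422,13. Stack: [-6422, 13]
BINARY_OP ^ → -6422 ^ 13 = -6425. Stack: [-6425]
RETURN_VALUE → return -6425.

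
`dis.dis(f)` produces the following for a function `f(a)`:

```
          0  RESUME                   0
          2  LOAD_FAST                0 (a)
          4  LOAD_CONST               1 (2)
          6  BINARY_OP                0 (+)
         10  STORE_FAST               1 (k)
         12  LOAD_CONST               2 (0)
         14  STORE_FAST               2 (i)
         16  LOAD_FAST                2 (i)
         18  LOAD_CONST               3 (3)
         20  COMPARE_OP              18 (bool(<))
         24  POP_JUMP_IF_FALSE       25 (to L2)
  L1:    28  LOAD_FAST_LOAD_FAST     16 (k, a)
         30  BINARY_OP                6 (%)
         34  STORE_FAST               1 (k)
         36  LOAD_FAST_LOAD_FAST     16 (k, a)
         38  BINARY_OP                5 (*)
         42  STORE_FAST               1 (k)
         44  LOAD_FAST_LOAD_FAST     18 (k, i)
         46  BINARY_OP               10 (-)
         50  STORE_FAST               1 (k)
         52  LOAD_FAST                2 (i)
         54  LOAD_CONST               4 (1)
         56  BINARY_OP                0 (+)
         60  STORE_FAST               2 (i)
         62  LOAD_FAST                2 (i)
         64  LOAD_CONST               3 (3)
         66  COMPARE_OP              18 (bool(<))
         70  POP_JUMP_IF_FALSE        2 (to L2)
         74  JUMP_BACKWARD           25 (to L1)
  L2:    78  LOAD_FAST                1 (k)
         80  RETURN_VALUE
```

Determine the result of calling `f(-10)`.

LOAD_FAST a → push -10. Stack: [-10]
LOAD_CONST → push 2. Stack: [-10, 2]
BINARY_OP + → -10 + 2 = -8. Stack: [-8]
STORE_FAST k → k=-8. Stack: []
LOAD_CONST → push 0. Stack: [0]
STORE_FAST i → i=0. Stack: []
LOAD_FAST i → push 0. Stack: [0]
LOAD_CONST → push 3. Stack: [0, 3]
COMPARE_OP bool(<) → 0 vs 3 = True. Stack: [True]
POP_JUMP_IF_FALSE → pop True; no jump. Stack: []
LOAD_FAST_LOAD_FAST k,a → push -8,-10. Stack: [-8, -10]
BINARY_OP % → -8 % -10 = -8. Stack: [-8]
STORE_FAST k → k=-8. Stack: []
LOAD_FAST_LOAD_FAST k,a → push -8,-10. Stack: [-8, -10]
BINARY_OP * → -8 * -10 = 80. Stack: [80]
STORE_FAST k → k=80. Stack: []
LOAD_FAST_LOAD_FAST k,i → push 80,0. Stack: [80, 0]
BINARY_OP - → 80 - 0 = 80. Stack: [80]
STORE_FAST k → k=80. Stack: []
LOAD_FAST i → push 0. Stack: [0]
LOAD_CONST → push 1. Stack: [0, 1]
BINARY_OP + → 0 + 1 = 1. Stack: [1]
STORE_FAST i → i=1. Stack: []
LOAD_FAST i → push 1. Stack: [1]
LOAD_CONST → push 3. Stack: [1, 3]
COMPARE_OP bool(<) → 1 vs 3 = True. Stack: [True]
POP_JUMP_IF_FALSE → pop True; no jump. Stack: []
LOAD_FAST_LOAD_FAST k,a → push 80,-10. Stack: [80, -10]
BINARY_OP % → 80 % -10 = 0. Stack: [0]
STORE_FAST k → k=0. Stack: []
LOAD_FAST_LOAD_FAST k,a → push 0,-10. Stack: [0, -10]
BINARY_OP * → 0 * -10 = 0. Stack: [0]
STORE_FAST k → k=0. Stack: []
LOAD_FAST_LOAD_FAST k,i → push 0,1. Stack: [0, 1]
BINARY_OP - → 0 - 1 = -1. Stack: [-1]
STORE_FAST k → k=-1. Stack: []
LOAD_FAST i → push 1. Stack: [1]
LOAD_CONST → push 1. Stack: [1, 1]
BINARY_OP + → 1 + 1 = 2. Stack: [2]
STORE_FAST i → i=2. Stack: []
LOAD_FAST i → push 2. Stack: [2]
LOAD_CONST → push 3. Stack: [2, 3]
COMPARE_OP bool(<) → 2 vs 3 = True. Stack: [True]
POP_JUMP_IF_FALSE → pop True; no jump. Stack: []
LOAD_FAST_LOAD_FAST k,a → push -1,-10. Stack: [-1, -10]
BINARY_OP % → -1 % -10 = -1. Stack: [-1]
STORE_FAST k → k=-1. Stack: []
LOAD_FAST_LOAD_FAST k,a → push -1,-10. Stack: [-1, -10]
BINARY_OP * → -1 * -10 = 10. Stack: [10]
STORE_FAST k → k=10. Stack: []
LOAD_FAST_LOAD_FAST k,i → push 10,2. Stack: [10, 2]
BINARY_OP - → 10 - 2 = 8. Stack: [8]
STORE_FAST k → k=8. Stack: []
LOAD_FAST i → push 2. Stack: [2]
LOAD_CONST → push 1. Stack: [2, 1]
BINARY_OP + → 2 + 1 = 3. Stack: [3]
STORE_FAST i → i=3. Stack: []
LOAD_FAST i → push 3. Stack: [3]
LOAD_CONST → push 3. Stack: [3, 3]
COMPARE_OP bool(<) → 3 vs 3 = False. Stack: [False]
POP_JUMP_IF_FALSE → pop False; jump. Stack: []
LOAD_FAST k → push 8. Stack: [8]
RETURN_VALUE → return 8.

8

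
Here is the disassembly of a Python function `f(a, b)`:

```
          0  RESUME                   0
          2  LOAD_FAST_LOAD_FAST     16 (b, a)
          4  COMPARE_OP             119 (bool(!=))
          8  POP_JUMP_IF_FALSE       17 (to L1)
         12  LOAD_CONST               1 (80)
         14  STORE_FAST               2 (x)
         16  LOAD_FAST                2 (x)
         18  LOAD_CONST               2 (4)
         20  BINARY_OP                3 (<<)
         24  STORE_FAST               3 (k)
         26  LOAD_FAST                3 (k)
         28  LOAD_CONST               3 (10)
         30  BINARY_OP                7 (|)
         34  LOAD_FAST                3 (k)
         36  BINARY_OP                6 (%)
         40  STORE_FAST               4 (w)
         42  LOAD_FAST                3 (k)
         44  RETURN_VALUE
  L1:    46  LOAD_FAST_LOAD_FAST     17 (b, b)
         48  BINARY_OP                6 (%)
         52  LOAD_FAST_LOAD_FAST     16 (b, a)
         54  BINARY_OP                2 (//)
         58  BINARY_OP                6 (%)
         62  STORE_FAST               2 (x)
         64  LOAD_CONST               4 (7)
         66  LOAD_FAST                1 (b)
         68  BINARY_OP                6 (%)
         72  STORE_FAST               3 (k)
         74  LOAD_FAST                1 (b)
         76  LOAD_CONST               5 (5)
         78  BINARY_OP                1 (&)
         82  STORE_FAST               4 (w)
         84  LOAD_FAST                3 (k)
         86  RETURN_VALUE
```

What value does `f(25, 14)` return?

1280

LOAD_FAST_LOAD_FAST b,a → push 14,25. Stack: [14, 25]
COMPARE_OP bool(!=) → 14 vs 25 = True. Stack: [True]
POP_JUMP_IF_FALSE → pop True; no jump. Stack: []
LOAD_CONST → push 80. Stack: [80]
STORE_FAST x → x=80. Stack: []
LOAD_FAST x → push 80. Stack: [80]
LOAD_CONST → push 4. Stack: [80, 4]
BINARY_OP << → 80 << 4 = 1280. Stack: [1280]
STORE_FAST k → k=1280. Stack: []
LOAD_FAST k → push 1280. Stack: [1280]
LOAD_CONST → push 10. Stack: [1280, 10]
BINARY_OP | → 1280 | 10 = 1290. Stack: [1290]
LOAD_FAST k → push 1280. Stack: [1290, 1280]
BINARY_OP % → 1290 % 1280 = 10. Stack: [10]
STORE_FAST w → w=10. Stack: []
LOAD_FAST k → push 1280. Stack: [1280]
RETURN_VALUE → return 1280.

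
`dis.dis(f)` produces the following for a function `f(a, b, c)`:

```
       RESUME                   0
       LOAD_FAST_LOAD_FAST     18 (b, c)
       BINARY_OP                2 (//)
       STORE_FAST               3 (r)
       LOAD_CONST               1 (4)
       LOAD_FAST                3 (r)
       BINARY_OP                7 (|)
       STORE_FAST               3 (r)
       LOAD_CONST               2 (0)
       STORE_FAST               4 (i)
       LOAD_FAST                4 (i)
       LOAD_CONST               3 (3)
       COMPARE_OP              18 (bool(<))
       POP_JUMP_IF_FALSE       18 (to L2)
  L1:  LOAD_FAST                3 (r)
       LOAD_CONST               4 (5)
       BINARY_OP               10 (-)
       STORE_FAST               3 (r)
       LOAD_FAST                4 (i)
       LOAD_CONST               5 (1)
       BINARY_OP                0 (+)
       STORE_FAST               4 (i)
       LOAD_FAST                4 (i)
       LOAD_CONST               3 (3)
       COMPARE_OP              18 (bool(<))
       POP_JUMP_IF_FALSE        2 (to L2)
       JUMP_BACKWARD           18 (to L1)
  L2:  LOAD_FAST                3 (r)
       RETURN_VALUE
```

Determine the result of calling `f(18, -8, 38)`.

-16

LOAD_FAST_LOAD_FAST b,c → push -8,38. Stack: [-8, 38]
BINARY_OP // → -8 // 38 = -1. Stack: [-1]
STORE_FAST r → r=-1. Stack: []
LOAD_CONST → push 4. Stack: [4]
LOAD_FAST r → push -1. Stack: [4, -1]
BINARY_OP | → 4 | -1 = -1. Stack: [-1]
STORE_FAST r → r=-1. Stack: []
LOAD_CONST → push 0. Stack: [0]
STORE_FAST i → i=0. Stack: []
LOAD_FAST i → push 0. Stack: [0]
LOAD_CONST → push 3. Stack: [0, 3]
COMPARE_OP bool(<) → 0 vs 3 = True. Stack: [True]
POP_JUMP_IF_FALSE → pop True; no jump. Stack: []
LOAD_FAST r → push -1. Stack: [-1]
LOAD_CONST → push 5. Stack: [-1, 5]
BINARY_OP - → -1 - 5 = -6. Stack: [-6]
STORE_FAST r → r=-6. Stack: []
LOAD_FAST i → push 0. Stack: [0]
LOAD_CONST → push 1. Stack: [0, 1]
BINARY_OP + → 0 + 1 = 1. Stack: [1]
STORE_FAST i → i=1. Stack: []
LOAD_FAST i → push 1. Stack: [1]
LOAD_CONST → push 3. Stack: [1, 3]
COMPARE_OP bool(<) → 1 vs 3 = True. Stack: [True]
POP_JUMP_IF_FALSE → pop True; no jump. Stack: []
LOAD_FAST r → push -6. Stack: [-6]
LOAD_CONST → push 5. Stack: [-6, 5]
BINARY_OP - → -6 - 5 = -11. Stack: [-11]
STORE_FAST r → r=-11. Stack: []
LOAD_FAST i → push 1. Stack: [1]
LOAD_CONST → push 1. Stack: [1, 1]
BINARY_OP + → 1 + 1 = 2. Stack: [2]
STORE_FAST i → i=2. Stack: []
LOAD_FAST i → push 2. Stack: [2]
LOAD_CONST → push 3. Stack: [2, 3]
COMPARE_OP bool(<) → 2 vs 3 = True. Stack: [True]
POP_JUMP_IF_FALSE → pop True; no jump. Stack: []
LOAD_FAST r → push -11. Stack: [-11]
LOAD_CONST → push 5. Stack: [-11, 5]
BINARY_OP - → -11 - 5 = -16. Stack: [-16]
STORE_FAST r → r=-16. Stack: []
LOAD_FAST i → push 2. Stack: [2]
LOAD_CONST → push 1. Stack: [2, 1]
BINARY_OP + → 2 + 1 = 3. Stack: [3]
STORE_FAST i → i=3. Stack: []
LOAD_FAST i → push 3. Stack: [3]
LOAD_CONST → push 3. Stack: [3, 3]
COMPARE_OP bool(<) → 3 vs 3 = False. Stack: [False]
POP_JUMP_IF_FALSE → pop False; jump. Stack: []
LOAD_FAST r → push -16. Stack: [-16]
RETURN_VALUE → return -16.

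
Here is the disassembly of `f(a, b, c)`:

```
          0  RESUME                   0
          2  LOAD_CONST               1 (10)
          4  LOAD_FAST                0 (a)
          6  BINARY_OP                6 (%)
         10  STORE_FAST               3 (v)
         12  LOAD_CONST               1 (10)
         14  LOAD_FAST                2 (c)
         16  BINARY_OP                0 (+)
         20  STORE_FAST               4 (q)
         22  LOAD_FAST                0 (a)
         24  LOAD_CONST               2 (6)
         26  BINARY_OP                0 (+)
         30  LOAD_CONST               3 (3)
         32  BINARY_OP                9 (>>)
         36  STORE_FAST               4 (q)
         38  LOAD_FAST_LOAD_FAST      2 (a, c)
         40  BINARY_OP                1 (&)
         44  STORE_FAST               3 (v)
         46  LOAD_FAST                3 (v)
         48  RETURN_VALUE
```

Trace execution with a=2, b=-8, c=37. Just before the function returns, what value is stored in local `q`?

LOAD_CONST → push 10. Stack: [10]
LOAD_FAST a → push 2. Stack: [10, 2]
BINARY_OP % → 10 % 2 = 0. Stack: [0]
STORE_FAST v → v=0. Stack: []
LOAD_CONST → push 10. Stack: [10]
LOAD_FAST c → push 37. Stack: [10, 37]
BINARY_OP + → 10 + 37 = 47. Stack: [47]
STORE_FAST q → q=47. Stack: []
LOAD_FAST a → push 2. Stack: [2]
LOAD_CONST → push 6. Stack: [2, 6]
BINARY_OP + → 2 + 6 = 8. Stack: [8]
LOAD_CONST → push 3. Stack: [8, 3]
BINARY_OP >> → 8 >> 3 = 1. Stack: [1]
STORE_FAST q → q=1. Stack: []
LOAD_FAST_LOAD_FAST a,c → push 2,37. Stack: [2, 37]
BINARY_OP & → 2 & 37 = 0. Stack: [0]
STORE_FAST v → v=0. Stack: []
LOAD_FAST v → push 0. Stack: [0]
RETURN_VALUE → return 0.

1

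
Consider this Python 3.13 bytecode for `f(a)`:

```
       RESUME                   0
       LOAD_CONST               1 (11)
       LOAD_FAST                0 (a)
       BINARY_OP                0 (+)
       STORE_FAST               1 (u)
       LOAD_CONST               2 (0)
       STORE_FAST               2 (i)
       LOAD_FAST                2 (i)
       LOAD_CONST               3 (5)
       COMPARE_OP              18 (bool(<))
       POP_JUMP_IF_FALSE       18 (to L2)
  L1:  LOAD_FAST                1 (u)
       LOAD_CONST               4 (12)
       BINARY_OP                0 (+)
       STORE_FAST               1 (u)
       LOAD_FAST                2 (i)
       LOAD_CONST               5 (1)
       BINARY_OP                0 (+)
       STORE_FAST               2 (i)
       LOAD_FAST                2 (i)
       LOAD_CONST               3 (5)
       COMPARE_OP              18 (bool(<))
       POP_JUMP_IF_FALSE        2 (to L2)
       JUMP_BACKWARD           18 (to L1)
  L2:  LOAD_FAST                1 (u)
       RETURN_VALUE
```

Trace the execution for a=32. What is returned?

103

LOAD_CONST → push 11
LOAD_FAST a → push 32
BINARY_OP + → 11 + 32 = 43
STORE_FAST u → u=43
LOAD_CONST → push 0
STORE_FAST i → i=0
LOAD_FAST i → push 0
LOAD_CONST → push 5
COMPARE_OP bool(<) → 0 vs 5 = True
POP_JUMP_IF_FALSE → pop True; no jump
LOAD_FAST u → push 43
LOAD_CONST → push 12
BINARY_OP + → 43 + 12 = 55
STORE_FAST u → u=55
LOAD_FAST i → push 0
LOAD_CONST → push 1
BINARY_OP + → 0 + 1 = 1
STORE_FAST i → i=1
LOAD_FAST i → push 1
LOAD_CONST → push 5
COMPARE_OP bool(<) → 1 vs 5 = True
POP_JUMP_IF_FALSE → pop True; no jump
LOAD_FAST u → push 55
LOAD_CONST → push 12
BINARY_OP + → 55 + 12 = 67
STORE_FAST u → u=67
LOAD_FAST i → push 1
LOAD_CONST → push 1
BINARY_OP + → 1 + 1 = 2
STORE_FAST i → i=2
LOAD_FAST i → push 2
LOAD_CONST → push 5
COMPARE_OP bool(<) → 2 vs 5 = True
POP_JUMP_IF_FALSE → pop True; no jump
LOAD_FAST u → push 67
LOAD_CONST → push 12
BINARY_OP + → 67 + 12 = 79
STORE_FAST u → u=79
LOAD_FAST i → push 2
LOAD_CONST → push 1
BINARY_OP + → 2 + 1 = 3
STORE_FAST i → i=3
LOAD_FAST i → push 3
LOAD_CONST → push 5
COMPARE_OP bool(<) → 3 vs 5 = True
POP_JUMP_IF_FALSE → pop True; no jump
LOAD_FAST u → push 79
LOAD_CONST → push 12
BINARY_OP + → 79 + 12 = 91
STORE_FAST u → u=91
LOAD_FAST i → push 3
LOAD_CONST → push 1
BINARY_OP + → 3 + 1 = 4
STORE_FAST i → i=4
LOAD_FAST i → push 4
LOAD_CONST → push 5
COMPARE_OP bool(<) → 4 vs 5 = True
POP_JUMP_IF_FALSE → pop True; no jump
LOAD_FAST u → push 91
LOAD_CONST → push 12
BINARY_OP + → 91 + 12 = 103
STORE_FAST u → u=103
LOAD_FAST i → push 4
LOAD_CONST → push 1
BINARY_OP + → 4 + 1 = 5
STORE_FAST i → i=5
LOAD_FAST i → push 5
LOAD_CONST → push 5
COMPARE_OP bool(<) → 5 vs 5 = False
POP_JUMP_IF_FALSE → pop False; jump
LOAD_FAST u → push 103
RETURN_VALUE → return 103.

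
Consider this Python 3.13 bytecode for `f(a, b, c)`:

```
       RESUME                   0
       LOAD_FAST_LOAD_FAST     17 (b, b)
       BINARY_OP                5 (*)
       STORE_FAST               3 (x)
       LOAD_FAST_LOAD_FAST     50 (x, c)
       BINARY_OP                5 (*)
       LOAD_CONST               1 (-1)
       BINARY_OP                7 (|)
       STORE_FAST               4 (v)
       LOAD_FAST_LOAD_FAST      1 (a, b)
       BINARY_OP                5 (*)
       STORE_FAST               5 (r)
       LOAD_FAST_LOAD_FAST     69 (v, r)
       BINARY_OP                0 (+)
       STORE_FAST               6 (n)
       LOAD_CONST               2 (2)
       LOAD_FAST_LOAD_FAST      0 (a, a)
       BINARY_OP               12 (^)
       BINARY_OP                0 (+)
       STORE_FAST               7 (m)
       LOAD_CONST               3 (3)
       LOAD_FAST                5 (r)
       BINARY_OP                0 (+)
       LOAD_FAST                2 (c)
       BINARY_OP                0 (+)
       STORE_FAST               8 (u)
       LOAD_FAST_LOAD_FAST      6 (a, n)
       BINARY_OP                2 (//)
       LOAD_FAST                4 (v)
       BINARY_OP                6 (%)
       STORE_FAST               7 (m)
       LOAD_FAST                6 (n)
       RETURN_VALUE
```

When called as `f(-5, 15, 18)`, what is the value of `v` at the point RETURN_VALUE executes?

-1

LOAD_FAST_LOAD_FAST b,b → push 15,15. Stack: [15, 15]
BINARY_OP * → 15 * 15 = 225. Stack: [225]
STORE_FAST x → x=225. Stack: []
LOAD_FAST_LOAD_FAST x,c → push 225,18. Stack: [225, 18]
BINARY_OP * → 225 * 18 = 4050. Stack: [4050]
LOAD_CONST → push -1. Stack: [4050, -1]
BINARY_OP | → 4050 | -1 = -1. Stack: [-1]
STORE_FAST v → v=-1. Stack: []
LOAD_FAST_LOAD_FAST a,b → push -5,15. Stack: [-5, 15]
BINARY_OP * → -5 * 15 = -75. Stack: [-75]
STORE_FAST r → r=-75. Stack: []
LOAD_FAST_LOAD_FAST v,r → push -1,-75. Stack: [-1, -75]
BINARY_OP + → -1 + -75 = -76. Stack: [-76]
STORE_FAST n → n=-76. Stack: []
LOAD_CONST → push 2. Stack: [2]
LOAD_FAST_LOAD_FAST a,a → push -5,-5. Stack: [2, -5, -5]
BINARY_OP ^ → -5 ^ -5 = 0. Stack: [2, 0]
BINARY_OP + → 2 + 0 = 2. Stack: [2]
STORE_FAST m → m=2. Stack: []
LOAD_CONST → push 3. Stack: [3]
LOAD_FAST r → push -75. Stack: [3, -75]
BINARY_OP + → 3 + -75 = -72. Stack: [-72]
LOAD_FAST c → push 18. Stack: [-72, 18]
BINARY_OP + → -72 + 18 = -54. Stack: [-54]
STORE_FAST u → u=-54. Stack: []
LOAD_FAST_LOAD_FAST a,n → push -5,-76. Stack: [-5, -76]
BINARY_OP // → -5 // -76 = 0. Stack: [0]
LOAD_FAST v → push -1. Stack: [0, -1]
BINARY_OP % → 0 % -1 = 0. Stack: [0]
STORE_FAST m → m=0. Stack: []
LOAD_FAST n → push -76. Stack: [-76]
RETURN_VALUE → return -76.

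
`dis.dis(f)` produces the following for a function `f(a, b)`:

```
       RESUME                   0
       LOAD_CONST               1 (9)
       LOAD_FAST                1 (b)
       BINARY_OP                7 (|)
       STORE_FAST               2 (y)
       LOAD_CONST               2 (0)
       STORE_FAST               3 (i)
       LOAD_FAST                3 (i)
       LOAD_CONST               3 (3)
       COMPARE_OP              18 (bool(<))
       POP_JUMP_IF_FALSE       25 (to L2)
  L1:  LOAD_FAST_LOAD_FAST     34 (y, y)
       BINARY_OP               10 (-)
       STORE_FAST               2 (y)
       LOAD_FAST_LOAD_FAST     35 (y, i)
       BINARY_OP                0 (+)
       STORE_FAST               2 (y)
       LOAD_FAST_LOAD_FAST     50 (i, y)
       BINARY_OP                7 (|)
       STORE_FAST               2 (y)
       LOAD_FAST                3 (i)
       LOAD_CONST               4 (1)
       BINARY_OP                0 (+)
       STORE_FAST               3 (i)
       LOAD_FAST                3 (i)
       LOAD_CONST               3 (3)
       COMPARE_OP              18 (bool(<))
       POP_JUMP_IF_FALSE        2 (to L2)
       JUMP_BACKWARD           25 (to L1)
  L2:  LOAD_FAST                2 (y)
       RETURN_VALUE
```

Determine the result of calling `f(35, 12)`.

2

LOAD_CONST → push 9. Stack: [9]
LOAD_FAST b → push 12. Stack: [9, 12]
BINARY_OP | → 9 | 12 = 13. Stack: [13]
STORE_FAST y → y=13. Stack: []
LOAD_CONST → push 0. Stack: [0]
STORE_FAST i → i=0. Stack: []
LOAD_FAST i → push 0. Stack: [0]
LOAD_CONST → push 3. Stack: [0, 3]
COMPARE_OP bool(<) → 0 vs 3 = True. Stack: [True]
POP_JUMP_IF_FALSE → pop True; no jump. Stack: []
LOAD_FAST_LOAD_FAST y,y → push 13,13. Stack: [13, 13]
BINARY_OP - → 13 - 13 = 0. Stack: [0]
STORE_FAST y → y=0. Stack: []
LOAD_FAST_LOAD_FAST y,i → push 0,0. Stack: [0, 0]
BINARY_OP + → 0 + 0 = 0. Stack: [0]
STORE_FAST y → y=0. Stack: []
LOAD_FAST_LOAD_FAST i,y → push 0,0. Stack: [0, 0]
BINARY_OP | → 0 | 0 = 0. Stack: [0]
STORE_FAST y → y=0. Stack: []
LOAD_FAST i → push 0. Stack: [0]
LOAD_CONST → push 1. Stack: [0, 1]
BINARY_OP + → 0 + 1 = 1. Stack: [1]
STORE_FAST i → i=1. Stack: []
LOAD_FAST i → push 1. Stack: [1]
LOAD_CONST → push 3. Stack: [1, 3]
COMPARE_OP bool(<) → 1 vs 3 = True. Stack: [True]
POP_JUMP_IF_FALSE → pop True; no jump. Stack: []
LOAD_FAST_LOAD_FAST y,y → push 0,0. Stack: [0, 0]
BINARY_OP - → 0 - 0 = 0. Stack: [0]
STORE_FAST y → y=0. Stack: []
LOAD_FAST_LOAD_FAST y,i → push 0,1. Stack: [0, 1]
BINARY_OP + → 0 + 1 = 1. Stack: [1]
STORE_FAST y → y=1. Stack: []
LOAD_FAST_LOAD_FAST i,y → push 1,1. Stack: [1, 1]
BINARY_OP | → 1 | 1 = 1. Stack: [1]
STORE_FAST y → y=1. Stack: []
LOAD_FAST i → push 1. Stack: [1]
LOAD_CONST → push 1. Stack: [1, 1]
BINARY_OP + → 1 + 1 = 2. Stack: [2]
STORE_FAST i → i=2. Stack: []
LOAD_FAST i → push 2. Stack: [2]
LOAD_CONST → push 3. Stack: [2, 3]
COMPARE_OP bool(<) → 2 vs 3 = True. Stack: [True]
POP_JUMP_IF_FALSE → pop True; no jump. Stack: []
LOAD_FAST_LOAD_FAST y,y → push 1,1. Stack: [1, 1]
BINARY_OP - → 1 - 1 = 0. Stack: [0]
STORE_FAST y → y=0. Stack: []
LOAD_FAST_LOAD_FAST y,i → push 0,2. Stack: [0, 2]
BINARY_OP + → 0 + 2 = 2. Stack: [2]
STORE_FAST y → y=2. Stack: []
LOAD_FAST_LOAD_FAST i,y → push 2,2. Stack: [2, 2]
BINARY_OP | → 2 | 2 = 2. Stack: [2]
STORE_FAST y → y=2. Stack: []
LOAD_FAST i → push 2. Stack: [2]
LOAD_CONST → push 1. Stack: [2, 1]
BINARY_OP + → 2 + 1 = 3. Stack: [3]
STORE_FAST i → i=3. Stack: []
LOAD_FAST i → push 3. Stack: [3]
LOAD_CONST → push 3. Stack: [3, 3]
COMPARE_OP bool(<) → 3 vs 3 = False. Stack: [False]
POP_JUMP_IF_FALSE → pop False; jump. Stack: []
LOAD_FAST y → push 2. Stack: [2]
RETURN_VALUE → return 2.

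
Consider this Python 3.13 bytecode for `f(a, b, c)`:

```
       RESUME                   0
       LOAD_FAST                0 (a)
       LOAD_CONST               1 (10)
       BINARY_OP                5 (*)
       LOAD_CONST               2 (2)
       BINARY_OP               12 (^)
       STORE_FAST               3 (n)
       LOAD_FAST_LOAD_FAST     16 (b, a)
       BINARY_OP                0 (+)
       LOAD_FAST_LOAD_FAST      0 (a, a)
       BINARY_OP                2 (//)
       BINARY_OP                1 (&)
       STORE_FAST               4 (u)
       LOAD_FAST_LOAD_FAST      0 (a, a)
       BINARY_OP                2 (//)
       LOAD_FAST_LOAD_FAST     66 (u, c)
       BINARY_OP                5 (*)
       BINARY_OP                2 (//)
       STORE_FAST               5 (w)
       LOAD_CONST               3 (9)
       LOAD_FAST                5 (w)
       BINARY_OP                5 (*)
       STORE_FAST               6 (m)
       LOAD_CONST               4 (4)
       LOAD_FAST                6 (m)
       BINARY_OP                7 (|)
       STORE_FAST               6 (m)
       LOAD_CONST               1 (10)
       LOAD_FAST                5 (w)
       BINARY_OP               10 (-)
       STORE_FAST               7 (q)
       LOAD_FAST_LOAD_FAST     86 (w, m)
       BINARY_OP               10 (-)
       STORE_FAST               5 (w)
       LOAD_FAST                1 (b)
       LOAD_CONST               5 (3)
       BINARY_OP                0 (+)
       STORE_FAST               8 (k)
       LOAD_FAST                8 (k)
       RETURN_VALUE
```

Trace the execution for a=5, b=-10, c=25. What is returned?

LOAD_FAST a → push 5. Stack: [5]
LOAD_CONST → push 10. Stack: [5, 10]
BINARY_OP * → 5 * 10 = 50. Stack: [50]
LOAD_CONST → push 2. Stack: [50, 2]
BINARY_OP ^ → 50 ^ 2 = 48. Stack: [48]
STORE_FAST n → n=48. Stack: []
LOAD_FAST_LOAD_FAST b,a → push -10,5. Stack: [-10, 5]
BINARY_OP + → -10 + 5 = -5. Stack: [-5]
LOAD_FAST_LOAD_FAST a,a → push 5,5. Stack: [-5, 5, 5]
BINARY_OP // → 5 // 5 = 1. Stack: [-5, 1]
BINARY_OP & → -5 & 1 = 1. Stack: [1]
STORE_FAST u → u=1. Stack: []
LOAD_FAST_LOAD_FAST a,a → push 5,5. Stack: [5, 5]
BINARY_OP // → 5 // 5 = 1. Stack: [1]
LOAD_FAST_LOAD_FAST u,c → push 1,25. Stack: [1, 1, 25]
BINARY_OP * → 1 * 25 = 25. Stack: [1, 25]
BINARY_OP // → 1 // 25 = 0. Stack: [0]
STORE_FAST w → w=0. Stack: []
LOAD_CONST → push 9. Stack: [9]
LOAD_FAST w → push 0. Stack: [9, 0]
BINARY_OP * → 9 * 0 = 0. Stack: [0]
STORE_FAST m → m=0. Stack: []
LOAD_CONST → push 4. Stack: [4]
LOAD_FAST m → push 0. Stack: [4, 0]
BINARY_OP | → 4 | 0 = 4. Stack: [4]
STORE_FAST m → m=4. Stack: []
LOAD_CONST → push 10. Stack: [10]
LOAD_FAST w → push 0. Stack: [10, 0]
BINARY_OP - → 10 - 0 = 10. Stack: [10]
STORE_FAST q → q=10. Stack: []
LOAD_FAST_LOAD_FAST w,m → push 0,4. Stack: [0, 4]
BINARY_OP - → 0 - 4 = -4. Stack: [-4]
STORE_FAST w → w=-4. Stack: []
LOAD_FAST b → push -10. Stack: [-10]
LOAD_CONST → push 3. Stack: [-10, 3]
BINARY_OP + → -10 + 3 = -7. Stack: [-7]
STORE_FAST k → k=-7. Stack: []
LOAD_FAST k → push -7. Stack: [-7]
RETURN_VALUE → return -7.

-7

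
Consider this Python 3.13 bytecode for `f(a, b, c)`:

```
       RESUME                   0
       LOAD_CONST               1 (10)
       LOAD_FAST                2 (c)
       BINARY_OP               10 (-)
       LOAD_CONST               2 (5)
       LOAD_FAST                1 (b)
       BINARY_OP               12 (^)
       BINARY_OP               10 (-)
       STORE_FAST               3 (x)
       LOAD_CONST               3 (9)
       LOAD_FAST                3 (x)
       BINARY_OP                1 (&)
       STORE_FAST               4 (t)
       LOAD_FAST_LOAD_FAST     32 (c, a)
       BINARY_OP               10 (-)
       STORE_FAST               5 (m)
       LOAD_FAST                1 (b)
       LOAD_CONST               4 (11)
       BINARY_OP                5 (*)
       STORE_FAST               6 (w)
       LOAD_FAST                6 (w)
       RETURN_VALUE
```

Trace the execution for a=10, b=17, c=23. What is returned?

187

LOAD_CONST → push 10. Stack: [10]
LOAD_FAST c → push 23. Stack: [10, 23]
BINARY_OP - → 10 - 23 = -13. Stack: [-13]
LOAD_CONST → push 5. Stack: [-13, 5]
LOAD_FAST b → push 17. Stack: [-13, 5, 17]
BINARY_OP ^ → 5 ^ 17 = 20. Stack: [-13, 20]
BINARY_OP - → -13 - 20 = -33. Stack: [-33]
STORE_FAST x → x=-33. Stack: []
LOAD_CONST → push 9. Stack: [9]
LOAD_FAST x → push -33. Stack: [9, -33]
BINARY_OP & → 9 & -33 = 9. Stack: [9]
STORE_FAST t → t=9. Stack: []
LOAD_FAST_LOAD_FAST c,a → push 23,10. Stack: [23, 10]
BINARY_OP - → 23 - 10 = 13. Stack: [13]
STORE_FAST m → m=13. Stack: []
LOAD_FAST b → push 17. Stack: [17]
LOAD_CONST → push 11. Stack: [17, 11]
BINARY_OP * → 17 * 11 = 187. Stack: [187]
STORE_FAST w → w=187. Stack: []
LOAD_FAST w → push 187. Stack: [187]
RETURN_VALUE → return 187.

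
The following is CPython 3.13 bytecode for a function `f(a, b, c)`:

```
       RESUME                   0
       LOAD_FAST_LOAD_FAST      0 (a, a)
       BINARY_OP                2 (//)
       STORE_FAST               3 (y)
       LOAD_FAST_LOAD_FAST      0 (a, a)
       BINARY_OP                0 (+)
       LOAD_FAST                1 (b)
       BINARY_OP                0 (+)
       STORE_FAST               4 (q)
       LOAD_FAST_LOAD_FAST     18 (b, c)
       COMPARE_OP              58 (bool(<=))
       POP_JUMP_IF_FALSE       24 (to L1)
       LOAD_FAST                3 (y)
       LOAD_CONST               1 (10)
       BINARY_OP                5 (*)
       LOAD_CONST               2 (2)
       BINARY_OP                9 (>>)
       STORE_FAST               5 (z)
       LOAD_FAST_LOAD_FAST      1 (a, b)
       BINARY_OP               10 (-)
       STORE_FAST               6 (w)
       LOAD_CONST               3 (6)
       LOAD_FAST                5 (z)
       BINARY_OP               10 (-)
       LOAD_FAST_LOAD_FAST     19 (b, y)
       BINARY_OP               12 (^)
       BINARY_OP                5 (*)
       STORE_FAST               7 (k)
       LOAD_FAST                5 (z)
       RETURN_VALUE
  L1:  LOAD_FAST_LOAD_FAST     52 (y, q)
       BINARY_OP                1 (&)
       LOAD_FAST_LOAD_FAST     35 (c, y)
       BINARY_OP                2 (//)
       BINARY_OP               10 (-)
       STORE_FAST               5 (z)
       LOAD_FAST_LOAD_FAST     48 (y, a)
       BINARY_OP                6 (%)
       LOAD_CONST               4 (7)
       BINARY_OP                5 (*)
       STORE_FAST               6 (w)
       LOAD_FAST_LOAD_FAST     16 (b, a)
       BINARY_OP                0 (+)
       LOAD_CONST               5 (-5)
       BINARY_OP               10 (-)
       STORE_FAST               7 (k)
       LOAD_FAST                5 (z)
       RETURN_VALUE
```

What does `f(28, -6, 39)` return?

2

LOAD_FAST_LOAD_FAST a,a → push 28,28. Stack: [28, 28]
BINARY_OP // → 28 // 28 = 1. Stack: [1]
STORE_FAST y → y=1. Stack: []
LOAD_FAST_LOAD_FAST a,a → push 28,28. Stack: [28, 28]
BINARY_OP + → 28 + 28 = 56. Stack: [56]
LOAD_FAST b → push -6. Stack: [56, -6]
BINARY_OP + → 56 + -6 = 50. Stack: [50]
STORE_FAST q → q=50. Stack: []
LOAD_FAST_LOAD_FAST b,c → push -6,39. Stack: [-6, 39]
COMPARE_OP bool(<=) → -6 vs 39 = True. Stack: [True]
POP_JUMP_IF_FALSE → pop True; no jump. Stack: []
LOAD_FAST y → push 1. Stack: [1]
LOAD_CONST → push 10. Stack: [1, 10]
BINARY_OP * → 1 * 10 = 10. Stack: [10]
LOAD_CONST → push 2. Stack: [10, 2]
BINARY_OP >> → 10 >> 2 = 2. Stack: [2]
STORE_FAST z → z=2. Stack: []
LOAD_FAST_LOAD_FAST a,b → push 28,-6. Stack: [28, -6]
BINARY_OP - → 28 - -6 = 34. Stack: [34]
STORE_FAST w → w=34. Stack: []
LOAD_CONST → push 6. Stack: [6]
LOAD_FAST z → push 2. Stack: [6, 2]
BINARY_OP - → 6 - 2 = 4. Stack: [4]
LOAD_FAST_LOAD_FAST b,y → push -6,1. Stack: [4, -6, 1]
BINARY_OP ^ → -6 ^ 1 = -5. Stack: [4, -5]
BINARY_OP * → 4 * -5 = -20. Stack: [-20]
STORE_FAST k → k=-20. Stack: []
LOAD_FAST z → push 2. Stack: [2]
RETURN_VALUE → return 2.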